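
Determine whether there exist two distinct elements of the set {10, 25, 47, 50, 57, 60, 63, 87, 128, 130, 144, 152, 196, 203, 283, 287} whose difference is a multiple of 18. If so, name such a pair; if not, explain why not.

Residues mod 18: 10↦10, 25↦7, 47↦11, 50↦14, 57↦3, 60↦6, 63↦9, 87↦15, 128↦2, 130↦4, 144↦0, 152↦8, 196↦16, 203↦5, 283↦13, 287↦17.
No residue repeats among the 16 elements, so no pair has difference ≡ 0 (mod 18).

No, no such pair exists.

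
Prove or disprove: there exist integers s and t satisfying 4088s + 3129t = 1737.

There are no such integers.

Both 4088 and 3129 are divisible by gcd(4088, 3129) = 7, hence so is any combination 4088s + 3129t.
However 1737 leaves remainder 1 on division by 7.
Therefore 4088s + 3129t = 1737 has no solution in integers.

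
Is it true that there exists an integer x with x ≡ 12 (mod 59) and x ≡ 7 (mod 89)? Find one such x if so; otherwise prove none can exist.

x = 897

gcd(59, 89) = 1, so the Chinese Remainder Theorem guarantees exactly one residue class mod 5251 satisfying both.
Write x = 12 + 59t and require 12 + 59t ≡ 7 (mod 89), i.e. 59t ≡ 84 (mod 89).
Invert 59 mod 89 by the Euclidean algorithm: 89 = 1·59 + 30, 59 = 1·30 + 29, 30 = 1·29 + 1, 29 = 29·1 + 0; back-substituting, 1 = 30 − 1·29 = 30 − (59 − 1·30) = −59 + 2·30 = −59 + 2·(89 − 1·59) = 2·89 − 3·59. Hence 59·(-3) ≡ 1, so 59⁻¹ ≡ -3 ≡ 86 (mod 89).
Multiplying by 86: t ≡ 86·84 = 7224 ≡ 15 (mod 89).
Taking t = 15 gives x = 12 + 59·15 = 897.
Indeed 897 ≡ 12 (mod 59) and 897 ≡ 7 (mod 89).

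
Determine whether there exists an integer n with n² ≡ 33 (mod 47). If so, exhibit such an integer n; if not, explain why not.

47 is prime, so by Euler's criterion 33 is a square mod 47 iff 33^((47−1)/2) = 33^23 ≡ 1 (mod 47).
Repeated squaring mod 47: 33^2 = 1089 ≡ 8; 33^4 ≡ 8² = 64 ≡ 17; 33^8 ≡ 17² = 289 ≡ 7; 33^16 ≡ 7² = 49 ≡ 2.
Since 23 = 16 + 4 + 2 + 1, 33^23 ≡ 2 · 17 · 8 · 33; multiplying out mod 47: 2·17 = 34 ≡ 34, then 34·8 = 272 ≡ 37, then 37·33 = 1221 ≡ 46. Thus 33^23 ≡ 46 ≡ −1 (mod 47).
The value −1 means 33 is a non-residue modulo 47, so n² ≡ 33 (mod 47) is impossible.

There is no such integer.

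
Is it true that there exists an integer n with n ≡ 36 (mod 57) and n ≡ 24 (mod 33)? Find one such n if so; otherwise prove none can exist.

Here gcd(57, 33) = 3, and both 36 and 24 leave remainder 0 mod 3, so the system is consistent.
The integers ≡ 36 (mod 57) are 36, 93, 150, 207, 264, 321, …; their remainders mod 33 are 3, 27, 18, 9, 0, 24, so n = 321 is the first that is ≡ 24 (mod 33).
Indeed 321 ≡ 36 (mod 57) and 321 ≡ 24 (mod 33).

n = 321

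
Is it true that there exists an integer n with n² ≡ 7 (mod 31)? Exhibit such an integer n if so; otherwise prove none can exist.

n = 10

n = 10 works: 10² = 100, and 100 − 7 = 93 = 3·31.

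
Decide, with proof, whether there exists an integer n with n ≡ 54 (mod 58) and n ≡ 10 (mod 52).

The moduli are not coprime: gcd(58, 52) = 2. Compatibility requires 2 ∣ (10 − 54) = -44, which holds, so solutions exist.
Put n = 54 + 58t, so we need 58t ≡ 8 (mod 52), equivalently (divide by 2) 29t ≡ 4 (mod 26).
29 ≡ 3 (mod 26), so this reads 3t ≡ 4 (mod 26). Invert 3 mod 26 by the Euclidean algorithm: 26 = 8·3 + 2, 3 = 1·2 + 1, 2 = 2·1 + 0; back-substituting, 1 = 3 − 1·2 = 3 − (26 − 8·3) = −26 + 9·3. Hence 3·9 ≡ 1, so 3⁻¹ ≡ 9 (mod 26).
Therefore t ≡ 9·4 = 36 ≡ 10 (mod 26).
Then n = 54 + 58·10 = 634.
Check: 634 mod 58 = 54, 634 mod 52 = 10. ✓

n = 634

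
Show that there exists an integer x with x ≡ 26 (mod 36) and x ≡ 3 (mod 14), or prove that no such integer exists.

Reduce both congruences modulo 2, which divides 36 and 14: they say x ≡ 26 (mod 2) and x ≡ 3 (mod 2).
However 26 ≡ 0 and 3 ≡ 1 (mod 2), and 0 ≠ 1.
So no integer satisfies both congruences.

No, no such integer exists.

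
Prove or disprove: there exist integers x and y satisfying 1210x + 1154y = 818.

Since gcd(1210, 1154) = 2 and 818 = 2·409, Bézout's identity guarantees a solution.
Dividing through by 2 reduces the equation to 605x + 577y = 409.
Dividing repeatedly: 605 = 1·577 + 28, 577 = 20·28 + 17, 28 = 1·17 + 11, 17 = 1·11 + 6, 11 = 1·6 + 5, 6 = 1·5 + 1, 5 = 5·1 + 0.
Back-substituting, 1 = 6 − 1·5 = 6 − (11 − 1·6) = −11 + 2·6 = −11 + 2·(17 − 1·11) = 2·17 − 3·11 = 2·17 − 3·(28 − 1·17) = −3·28 + 5·17 = −3·28 + 5·(577 − 20·28) = 5·577 − 103·28 = 5·577 − 103·(605 − 1·577) = −103·605 + 108·577; that is, 605·(-103) + 577·108 = 1.
Scaling by 409 gives the particular solution (x, y) = (-42127, 44172).
The general solution is x = -42127 + 577k, y = 44172 − 605k; taking k = 74 gives the smaller pair x = 571, y = -598.
Check: 1210·571 + 1154·(-598) = 690910 − 690092 = 818. ✓

x = 571, y = -598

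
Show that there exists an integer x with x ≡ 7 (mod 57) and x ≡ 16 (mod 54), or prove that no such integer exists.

Here gcd(57, 54) = 3, and both 7 and 16 leave remainder 1 mod 3, so the system is consistent.
The integers ≡ 7 (mod 57) are 7, 64, 121, 178, …; their remainders mod 54 are 7, 10, 13, 16, so x = 178 is the first that is ≡ 16 (mod 54).
Verify: 178 = 3·57 + 7 and 178 = 3·54 + 16. ✓

x = 178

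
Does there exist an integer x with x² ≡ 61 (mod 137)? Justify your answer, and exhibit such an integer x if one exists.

x = 46

Take x = 46. Then 46² = 2116 = 15·137 + 61, so 46² ≡ 61 (mod 137).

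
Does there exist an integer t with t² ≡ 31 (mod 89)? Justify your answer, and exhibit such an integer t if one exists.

No, no such integer exists.

89 is prime, so by Euler's criterion 31 is a square mod 89 iff 31^((89−1)/2) = 31^44 ≡ 1 (mod 89).
Repeated squaring mod 89: 31^2 = 961 ≡ 71; 31^4 ≡ 71² = 5041 ≡ 57; 31^8 ≡ 57² = 3249 ≡ 45; 31^16 ≡ 45² = 2025 ≡ 67; 31^32 ≡ 67² = 4489 ≡ 39.
Since 44 = 32 + 8 + 4, 31^44 ≡ 39 · 45 · 57; multiplying out mod 89: 39·45 = 1755 ≡ 64, then 64·57 = 3648 ≡ 88. Thus 31^44 ≡ 88 ≡ −1 (mod 89).
By Euler's criterion 31 is a quadratic non-residue mod 89: no t satisfies t² ≡ 31 (mod 89).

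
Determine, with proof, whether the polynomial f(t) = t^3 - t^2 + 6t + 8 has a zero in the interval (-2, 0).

f(-2) = -16 and f(0) = 8, which have opposite signs.
f is continuous everywhere (it is a polynomial), in particular on [-2, 0].
By the Intermediate Value Theorem, f takes the value 0 somewhere in the open interval.

Such a root exists.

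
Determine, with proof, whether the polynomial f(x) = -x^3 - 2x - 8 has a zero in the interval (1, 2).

f has no root in that interval.

Evaluate at the endpoints: f(1) = -11, f(2) = -20 — same sign (negative).
f'(x) = -3x^2 - 2 has discriminant 0² − 4·(-3)·(-2) = -24 < 0, so f' has no real roots and is negative for every real x.
Hence f is strictly decreasing on ℝ, and in particular on [1, 2]. A strictly monotone function with same-sign endpoint values stays negative on the whole interval, so f has no zero in (1, 2).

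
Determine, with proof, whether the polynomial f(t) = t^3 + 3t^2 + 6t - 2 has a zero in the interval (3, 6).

f(3) = 70 and f(6) = 358, both positive.
The derivative f'(t) = 3t^2 + 6t + 6 is a quadratic with discriminant 6² − 4·3·6 = -36 < 0; it never vanishes, so it is always positive (sign of the leading coefficient).
So f is strictly increasing; between 3 and 6 its values lie between f(3) = 70 and f(6) = 358, all positive. Therefore f has no root in (3, 6).

f has no root in that interval.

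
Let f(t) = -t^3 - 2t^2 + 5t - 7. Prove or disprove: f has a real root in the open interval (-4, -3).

f(-4) = 5 and f(-3) = -13, which have opposite signs.
Since f is a polynomial it is continuous on [-4, -3].
By the Intermediate Value Theorem, f takes the value 0 somewhere in the open interval.

Yes, f has a root in the interval.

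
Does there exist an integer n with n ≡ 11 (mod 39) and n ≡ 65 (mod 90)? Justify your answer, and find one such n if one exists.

The moduli are not coprime: gcd(39, 90) = 3. Compatibility requires 3 ∣ (65 − 11) = 54, which holds, so solutions exist.
List candidates n ≡ 11 (mod 39): 11, 50, 89, 128, 167, 206, 245. Modulo 90 these are 11, 50, 89, 38, 77, 26, 65; 245 gives 65 as required.
Check: 245 mod 39 = 11, 245 mod 90 = 65. ✓

n = 245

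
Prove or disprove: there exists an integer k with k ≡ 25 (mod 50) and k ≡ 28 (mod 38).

No, no such integer exists.

Both moduli are multiples of 2 = gcd(50, 38), so any solution would satisfy k ≡ 25 and k ≡ 28 modulo 2 simultaneously.
These are incompatible: 25 − 28 = -3 is not divisible by 2.
Hence the system has no solution.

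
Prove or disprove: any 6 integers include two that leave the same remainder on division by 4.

Partition the integers by their residue mod 4; there are 4 classes.
Placing 6 integers into 4 classes, some class receives at least two — say a and b.
That is, a and b leave the same remainder on division by 4, as claimed.

Yes, this is always true.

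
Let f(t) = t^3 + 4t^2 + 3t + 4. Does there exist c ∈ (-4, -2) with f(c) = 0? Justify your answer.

f(-4) = -8 and f(-2) = 6, which have opposite signs.
f is continuous everywhere (it is a polynomial), in particular on [-4, -2].
So by the Intermediate Value Theorem there is a c strictly between -4 and -2 with f(c) = 0.

Yes, such a c exists.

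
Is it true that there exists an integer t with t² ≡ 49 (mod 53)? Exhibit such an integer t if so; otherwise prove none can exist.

Take t = 46. Then 46² = 2116 = 39·53 + 49, so 46² ≡ 49 (mod 53).

t = 46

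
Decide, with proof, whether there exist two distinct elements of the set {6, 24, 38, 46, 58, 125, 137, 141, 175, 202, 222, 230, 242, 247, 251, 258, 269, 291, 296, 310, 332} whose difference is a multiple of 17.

Reduce each element mod 17: 6↦6, 24↦7, 38↦4, 46↦12, 58↦7, 125↦6, 137↦1, 141↦5, 175↦5, 202↦15, 222↦1, 230↦9, 242↦4, 247↦9, 251↦13, 258↦3, 269↦14, 291↦2, 296↦7, 310↦4, 332↦9. The residue 6 repeats (at 6 and 125), and 125 − 6 = 119 = 7·17.

6 and 125 are such a pair.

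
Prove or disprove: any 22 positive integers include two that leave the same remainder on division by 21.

Yes, this is always true.

Each integer lies in one of the 21 residue classes modulo 21.
Since 22 > 21, two of the 22 integers must share a residue class by the pigeonhole principle; call them a and b.
So a and b have equal remainders mod 21, which is exactly what was to be shown.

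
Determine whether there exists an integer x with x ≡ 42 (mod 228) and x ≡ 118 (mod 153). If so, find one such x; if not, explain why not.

gcd(228, 153) = 3. If x ≡ 42 (mod 228) and x ≡ 118 (mod 153), then x ≡ 42 (mod 3) and x ≡ 118 (mod 3).
These are incompatible: 42 − 118 = -76 is not divisible by 3.
Hence the system has no solution.

No, no such integer exists.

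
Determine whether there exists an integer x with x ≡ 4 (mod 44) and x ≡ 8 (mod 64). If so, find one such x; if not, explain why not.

x = 136

Here gcd(44, 64) = 4, and both 4 and 8 leave remainder 0 mod 4, so the system is consistent.
List candidates x ≡ 4 (mod 44): 4, 48, 92, 136. Modulo 64 these are 4, 48, 28, 8; 136 gives 8 as required.
Check: 136 mod 44 = 4, 136 mod 64 = 8. ✓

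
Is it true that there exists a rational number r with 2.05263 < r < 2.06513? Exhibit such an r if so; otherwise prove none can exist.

Scale by 16: the interval becomes (32.84208, 33.04208), which contains the integer 33.
Hence 33/16 is a rational number with 2.05263 < 33/16 < 2.06513.

r = 33/16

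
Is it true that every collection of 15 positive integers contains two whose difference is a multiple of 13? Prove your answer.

Partition the integers by their residue mod 13; there are 13 classes.
With 15 integers and only 13 classes, the pigeonhole principle forces two of them, say a and b, into the same class.
Their difference a − b is then a multiple of 13.

Yes.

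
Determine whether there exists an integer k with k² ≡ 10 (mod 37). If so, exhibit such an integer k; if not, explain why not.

k = 11

k = 11 works: 11² = 121, and 121 − 10 = 111 = 3·37.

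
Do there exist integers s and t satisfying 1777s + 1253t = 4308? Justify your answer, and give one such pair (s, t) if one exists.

1777 and 1253 are coprime, so 1777s + 1253t ranges over all of ℤ.
Dividing repeatedly: 1777 = 1·1253 + 524, 1253 = 2·524 + 205, 524 = 2·205 + 114, 205 = 1·114 + 91, 114 = 1·91 + 23, 91 = 3·23 + 22, 23 = 1·22 + 1, 22 = 22·1 + 0.
Back-substituting, 1 = 23 − 1·22 = 23 − (91 − 3·23) = −91 + 4·23 = −91 + 4·(114 − 1·91) = 4·114 − 5·91 = 4·114 − 5·(205 − 1·114) = −5·205 + 9·114 = −5·205 + 9·(524 − 2·205) = 9·524 − 23·205 = 9·524 − 23·(1253 − 2·524) = −23·1253 + 55·524 = −23·1253 + 55·(1777 − 1·1253) = 55·1777 − 78·1253; that is, 1777·55 + 1253·(-78) = 1.
Multiplying through by 4308: s = 55·4308 = 236940, t = (-78)·4308 = -336024 is a solution.
Shifting by a multiple of (1253, −1777) keeps it a solution: s = 236940 − 189·1253 = 123, t = -336024 + 189·1777 = -171.
Indeed 1777·123 + 1253·(-171) = 218571 − 214263 = 4308.

s = 123, t = -171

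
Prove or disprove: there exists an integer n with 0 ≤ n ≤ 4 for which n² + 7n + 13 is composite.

n = 1

At n = 1: 1² + 7·1 + 13 = 21 = 3·7, which is composite.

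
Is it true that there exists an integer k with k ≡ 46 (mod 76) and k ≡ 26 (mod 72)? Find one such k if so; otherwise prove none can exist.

The moduli are not coprime: gcd(76, 72) = 4. Compatibility requires 4 ∣ (26 − 46) = -20, which holds, so solutions exist.
Write k = 46 + 76t. Then 76t ≡ 26 − 46 ≡ 52 (mod 72); dividing through by 4 gives 19t ≡ 13 (mod 18).
19 ≡ 1 (mod 18), so this reads 1t ≡ 13 (mod 18). So t ≡ 13 (mod 18).
Then k = 46 + 76·13 = 1034.
Check: 1034 mod 76 = 46, 1034 mod 72 = 26. ✓

k = 1034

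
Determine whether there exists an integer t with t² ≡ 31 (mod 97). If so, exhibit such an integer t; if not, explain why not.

t = 82 works: 82² = 6724, and 6724 − 31 = 6693 = 69·97.

t = 82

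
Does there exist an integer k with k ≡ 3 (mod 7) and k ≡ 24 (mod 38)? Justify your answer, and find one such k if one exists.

k = 24

Since 7 and 38 share no common factor, CRT says the pair of congruences has a solution (unique mod 266).
Any solution of the first congruence is k = 3 + 7t; substituting into the second, 7t ≡ 24 − 3 ≡ 21 (mod 38).
Invert 7 mod 38 by the Euclidean algorithm: 38 = 5·7 + 3, 7 = 2·3 + 1, 3 = 3·1 + 0; back-substituting, 1 = 7 − 2·3 = 7 − 2·(38 − 5·7) = −2·38 + 11·7. Hence 7·11 ≡ 1, so 7⁻¹ ≡ 11 (mod 38).
Therefore t ≡ 11·21 = 231 ≡ 3 (mod 38).
Taking t = 3 gives k = 3 + 7·3 = 24.
Verify: 24 = 3·7 + 3 and 24 = 0·38 + 24. ✓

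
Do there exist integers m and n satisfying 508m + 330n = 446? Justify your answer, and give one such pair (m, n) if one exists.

m = 47, n = -71

Since gcd(508, 330) = 2 and 446 = 2·223, Bézout's identity guarantees a solution.
Dividing through by 2 reduces the equation to 254m + 165n = 223.
Run the Euclidean algorithm on 254 and 165: 254 = 1·165 + 89, 165 = 1·89 + 76, 89 = 1·76 + 13, 76 = 5·13 + 11, 13 = 1·11 + 2, 11 = 5·2 + 1, 2 = 2·1 + 0.
Working back up the chain: 1 = 11 − 5·2 = 11 − 5·(13 − 1·11) = −5·13 + 6·11 = −5·13 + 6·(76 − 5·13) = 6·76 − 35·13 = 6·76 − 35·(89 − 1·76) = −35·89 + 41·76 = −35·89 + 41·(165 − 1·89) = 41·165 − 76·89 = 41·165 − 76·(254 − 1·165) = −76·254 + 117·165. So 254·(-76) + 165·117 = 1.
Scaling by 223 gives the particular solution (m, n) = (-16948, 26091).
The general solution is m = -16948 + 165k, n = 26091 − 254k; taking k = 103 gives the smaller pair m = 47, n = -71.
Indeed 508·47 + 330·(-71) = 23876 − 23430 = 446.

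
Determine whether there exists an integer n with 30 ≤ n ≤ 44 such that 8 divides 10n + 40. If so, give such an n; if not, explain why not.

n = 32

For n = 30, 31 the values 340, 350 are not multiples of 8. n = 32 works, since 10·32 + 40 = 360 = 45·8.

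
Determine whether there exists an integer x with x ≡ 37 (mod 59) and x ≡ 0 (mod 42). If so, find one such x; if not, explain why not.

The moduli 59 and 42 are coprime, so by the Chinese Remainder Theorem a unique solution modulo 2478 exists.
Write x = 37 + 59t and require 37 + 59t ≡ 0 (mod 42), i.e. 59t ≡ 5 (mod 42).
59 ≡ 17 (mod 42), so this reads 17t ≡ 5 (mod 42). Since 17·5 = 85 = 2·42 + 1, the inverse of 17 mod 42 is 5.
Multiplying by 5: t ≡ 5·5 = 25 (mod 42).
Taking t = 25 gives x = 37 + 59·25 = 1512.
Verify: 1512 = 25·59 + 37 and 1512 = 36·42 + 0. ✓

x = 1512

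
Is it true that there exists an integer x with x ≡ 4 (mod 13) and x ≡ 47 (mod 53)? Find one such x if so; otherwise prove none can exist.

Since 13 and 53 share no common factor, CRT says the pair of congruences has a solution (unique mod 689).
Any solution of the first congruence is x = 4 + 13t; substituting into the second, 13t ≡ 47 − 4 ≡ 43 (mod 53).
Since 13·49 = 637 = 12·53 + 1, the inverse of 13 mod 53 is 49.
Multiplying by 49: t ≡ 49·43 = 2107 ≡ 40 (mod 53).
With t = 40: x = 4 + 13·40 = 524.
Check: 524 mod 13 = 4, 524 mod 53 = 47. ✓

x = 524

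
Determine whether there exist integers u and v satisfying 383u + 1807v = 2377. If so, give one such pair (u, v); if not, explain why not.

u = 1733, v = -366

383 and 1807 are coprime, so 383u + 1807v ranges over all of ℤ.
Dividing repeatedly: 1807 = 4·383 + 275, 383 = 1·275 + 108, 275 = 2·108 + 59, 108 = 1·59 + 49, 59 = 1·49 + 10, 49 = 4·10 + 9, 10 = 1·9 + 1, 9 = 9·1 + 0.
Back-substituting, 1 = 10 − 1·9 = 10 − (49 − 4·10) = −49 + 5·10 = −49 + 5·(59 − 1·49) = 5·59 − 6·49 = 5·59 − 6·(108 − 1·59) = −6·108 + 11·59 = −6·108 + 11·(275 − 2·108) = 11·275 − 28·108 = 11·275 − 28·(383 − 1·275) = −28·383 + 39·275 = −28·383 + 39·(1807 − 4·383) = 39·1807 − 184·383; that is, 383·(-184) + 1807·39 = 1.
Scaling by 2377 gives the particular solution (u, v) = (-437368, 92703).
Adding 243·1807 to u and subtracting 243·383 from v gives the tidier solution (1733, -366).
Check: 383·1733 + 1807·(-366) = 663739 − 661362 = 2377. ✓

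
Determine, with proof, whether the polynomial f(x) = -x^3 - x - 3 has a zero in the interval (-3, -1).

Yes, f has a root in the interval.

f(-3) = 27 and f(-1) = -1, which have opposite signs.
f is continuous everywhere (it is a polynomial), in particular on [-3, -1].
By the Intermediate Value Theorem, f takes the value 0 somewhere in the open interval.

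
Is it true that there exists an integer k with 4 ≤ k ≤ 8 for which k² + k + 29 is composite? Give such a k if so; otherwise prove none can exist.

At k = 7: 7² + 7 + 29 = 85 = 5·17, which is composite.

k = 7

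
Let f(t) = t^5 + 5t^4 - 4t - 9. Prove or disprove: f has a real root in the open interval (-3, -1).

Yes, f has a root in the interval.

f(-3) = 165 and f(-1) = -1, which have opposite signs.
Since f is a polynomial it is continuous on [-3, -1].
By the Intermediate Value Theorem f must vanish at some point of (-3, -1).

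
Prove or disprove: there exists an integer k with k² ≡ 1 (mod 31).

Take k = 1. Then 1² = 1, and since 0 ≤ 1 < 31 this is already reduced: 1² ≡ 1 (mod 31).

k = 1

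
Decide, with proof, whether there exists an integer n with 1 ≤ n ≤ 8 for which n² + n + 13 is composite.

At n = 6: 6² + 6 + 13 = 55 = 5·11, which is composite.

n = 6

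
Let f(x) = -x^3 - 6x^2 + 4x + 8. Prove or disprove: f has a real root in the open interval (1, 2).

f(1) = 5 and f(2) = -16, which have opposite signs.
f is continuous everywhere (it is a polynomial), in particular on [1, 2].
By the Intermediate Value Theorem, f takes the value 0 somewhere in the open interval.

Such a root exists.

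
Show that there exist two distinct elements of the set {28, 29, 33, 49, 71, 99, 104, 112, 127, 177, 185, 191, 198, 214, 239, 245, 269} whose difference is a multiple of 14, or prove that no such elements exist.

28 mod 14 = 0 and 112 mod 14 = 0, so 112 − 28 = 84 = 6·14.

Yes: 28 and 112.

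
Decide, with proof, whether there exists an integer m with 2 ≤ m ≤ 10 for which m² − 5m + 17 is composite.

The values for m = 2, 3, …, 10 are 11, 11, 13, 17, 23, 31, 41, 53, 67, and each of these is prime.
So no value in the range makes the expression composite.

No such integer m in that range exists.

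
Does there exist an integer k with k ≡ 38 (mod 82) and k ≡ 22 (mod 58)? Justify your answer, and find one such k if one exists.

k = 776

The moduli are not coprime: gcd(82, 58) = 2. Compatibility requires 2 ∣ (22 − 38) = -16, which holds, so solutions exist.
Write k = 38 + 82t. Then 82t ≡ 22 − 38 ≡ 42 (mod 58); dividing through by 2 gives 41t ≡ 21 (mod 29).
41 ≡ 12 (mod 29), so this reads 12t ≡ 21 (mod 29). Since 12·17 = 204 = 7·29 + 1, the inverse of 12 mod 29 is 17.
Multiplying by 17: t ≡ 17·21 = 357 ≡ 9 (mod 29).
Then k = 38 + 82·9 = 776.
Indeed 776 ≡ 38 (mod 82) and 776 ≡ 22 (mod 58).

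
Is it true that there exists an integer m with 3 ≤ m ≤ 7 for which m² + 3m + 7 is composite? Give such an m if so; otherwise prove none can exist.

At m = 7: 7² + 3·7 + 7 = 77 = 7·11, which is composite.

m = 7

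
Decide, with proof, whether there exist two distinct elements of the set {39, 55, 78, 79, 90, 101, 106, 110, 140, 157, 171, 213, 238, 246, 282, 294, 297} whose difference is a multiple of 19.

Reduce each element modulo 19: 39↦1, 55↦17, 78↦2, 79↦3, 90↦14, 101↦6, 106↦11, 110↦15, 140↦7, 157↦5, 171↦0, 213↦4, 238↦10, 246↦18, 282↦16, 294↦9, 297↦12.
All 17 residues are distinct, so no two elements differ by a multiple of 19.

There is no such pair.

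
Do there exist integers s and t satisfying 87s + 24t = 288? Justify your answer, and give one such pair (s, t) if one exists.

Since gcd(87, 24) = 3 and 288 = 3·96, Bézout's identity guarantees a solution.
Dividing through by 3 reduces the equation to 29s + 8t = 96.
Euclidean algorithm: 29 = 3·8 + 5, 8 = 1·5 + 3, 5 = 1·3 + 2, 3 = 1·2 + 1, 2 = 2·1 + 0.
Back-substituting, 1 = 3 − 1·2 = 3 − (5 − 1·3) = −5 + 2·3 = −5 + 2·(8 − 1·5) = 2·8 − 3·5 = 2·8 − 3·(29 − 3·8) = −3·29 + 11·8; that is, 29·(-3) + 8·11 = 1.
Times 96: 29·(-288) + 8·1056 = 96, so (-288, 1056) solves it.
The general solution is s = -288 + 8k, t = 1056 − 29k; taking k = 36 gives the smaller pair s = 0, t = 12.
Check: 87·0 + 24·12 = 0 + 288 = 288. ✓

s = 0, t = 12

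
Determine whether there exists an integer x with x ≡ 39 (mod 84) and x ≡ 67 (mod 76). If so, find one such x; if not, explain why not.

x = 1131

Here gcd(84, 76) = 4, and both 39 and 67 leave remainder 3 mod 4, so the system is consistent.
Write x = 39 + 84t. Then 84t ≡ 67 − 39 ≡ 28 (mod 76); dividing through by 4 gives 21t ≡ 7 (mod 19).
21 ≡ 2 (mod 19), so this reads 2t ≡ 7 (mod 19). Since 2·10 = 20 = 1·19 + 1, the inverse of 2 mod 19 is 10.
Multiplying by 10: t ≡ 10·7 = 70 ≡ 13 (mod 19).
Then x = 39 + 84·13 = 1131.
Indeed 1131 ≡ 39 (mod 84) and 1131 ≡ 67 (mod 76).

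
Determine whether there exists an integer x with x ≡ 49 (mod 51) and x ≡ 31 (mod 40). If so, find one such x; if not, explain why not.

x = 151

Since 51 and 40 share no common factor, CRT says the pair of congruences has a solution (unique mod 2040).
Any solution of the first congruence is x = 49 + 51t; substituting into the second, 51t ≡ 31 − 49 ≡ 22 (mod 40).
51 ≡ 11 (mod 40), so this reads 11t ≡ 22 (mod 40). Note 11·11 = 121 ≡ 1 (mod 40) (as 121 − 1 = 3·40), so 11⁻¹ ≡ 11.
Therefore t ≡ 11·22 = 242 ≡ 2 (mod 40).
Taking t = 2 gives x = 49 + 51·2 = 151.
Indeed 151 ≡ 49 (mod 51) and 151 ≡ 31 (mod 40).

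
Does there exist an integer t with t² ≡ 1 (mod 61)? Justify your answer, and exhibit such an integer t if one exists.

t = 60

Take t = 60. Then 60² = 3600 = 59·61 + 1, so 60² ≡ 1 (mod 61).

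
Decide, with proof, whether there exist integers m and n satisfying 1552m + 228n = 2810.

There are no such integers.

gcd(1552, 228) = 4, so every integer of the form 1552m + 228n is a multiple of 4.
But 2810 = 4·702 + 2, so 4 ∤ 2810.
Therefore 1552m + 228n = 2810 has no solution in integers.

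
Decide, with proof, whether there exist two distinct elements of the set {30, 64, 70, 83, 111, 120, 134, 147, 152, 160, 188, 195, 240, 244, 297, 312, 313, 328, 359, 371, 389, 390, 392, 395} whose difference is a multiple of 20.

30 mod 20 = 10 and 70 mod 20 = 10, so 70 − 30 = 40 = 2·20.

30 and 70 are such a pair.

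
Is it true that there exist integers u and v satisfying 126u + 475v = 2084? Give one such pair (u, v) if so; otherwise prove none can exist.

u = 9, v = 2

Since gcd(126, 475) = 1, every integer is an integer combination of 126 and 475.
Dividing repeatedly: 475 = 3·126 + 97, 126 = 1·97 + 29, 97 = 3·29 + 10, 29 = 2·10 + 9, 10 = 1·9 + 1, 9 = 9·1 + 0.
Unwinding: 1 = 10 − 1·9 = 10 − (29 − 2·10) = −29 + 3·10 = −29 + 3·(97 − 3·29) = 3·97 − 10·29 = 3·97 − 10·(126 − 1·97) = −10·126 + 13·97 = −10·126 + 13·(475 − 3·126) = 13·475 − 49·126, i.e. 126·(-49) + 475·13 = 1.
Scaling by 2084 gives the particular solution (u, v) = (-102116, 27092).
Adding 215·475 to u and subtracting 215·126 from v gives the tidier solution (9, 2).
Check: 126·9 + 475·2 = 1134 + 950 = 2084. ✓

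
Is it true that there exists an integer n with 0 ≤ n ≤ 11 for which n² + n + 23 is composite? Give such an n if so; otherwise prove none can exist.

At n = 8: 8² + 8 + 23 = 95 = 5·19, which is composite.

n = 8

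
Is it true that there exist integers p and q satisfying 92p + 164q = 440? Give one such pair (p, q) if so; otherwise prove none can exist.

p = 3, q = 1

Since gcd(92, 164) = 4 and 440 = 4·110, Bézout's identity guarantees a solution.
Dividing through by 4 reduces the equation to 23p + 41q = 110.
Dividing repeatedly: 41 = 1·23 + 18, 23 = 1·18 + 5, 18 = 3·5 + 3, 5 = 1·3 + 2, 3 = 1·2 + 1, 2 = 2·1 + 0.
Unwinding: 1 = 3 − 1·2 = 3 − (5 − 1·3) = −5 + 2·3 = −5 + 2·(18 − 3·5) = 2·18 − 7·5 = 2·18 − 7·(23 − 1·18) = −7·23 + 9·18 = −7·23 + 9·(41 − 1·23) = 9·41 − 16·23, i.e. 23·(-16) + 41·9 = 1.
Scaling by 110 gives the particular solution (p, q) = (-1760, 990).
Adding 43·41 to p and subtracting 43·23 from q gives the tidier solution (3, 1).
Indeed 92·3 + 164·1 = 276 + 164 = 440.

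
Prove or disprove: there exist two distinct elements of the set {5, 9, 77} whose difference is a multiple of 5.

There is no such pair.

Residues mod 5: 5↦0, 9↦4, 77↦2.
These 3 residues are pairwise different, hence no difference of two elements is divisible by 5.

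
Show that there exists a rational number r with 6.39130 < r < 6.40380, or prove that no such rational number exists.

Multiplying by 5: 5·6.39130 = 31.95650 and 5·6.40380 = 32.01900, so the integer 32 lies strictly between them.
So r = 32/5 works: it is a ratio of integers, and dividing 5·6.39130 < 32 < 5·6.40380 through by 5 gives 6.39130 < 32/5 < 6.40380.

r = 32/5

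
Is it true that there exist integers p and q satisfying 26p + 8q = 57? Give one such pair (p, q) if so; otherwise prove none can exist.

Any value of 26p + 8q is a multiple of gcd(26, 8) = 2.
However 57 leaves remainder 1 on division by 2.
So the equation is unsolvable over ℤ.

No such integers exist.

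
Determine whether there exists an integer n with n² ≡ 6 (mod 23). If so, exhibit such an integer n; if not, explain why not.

n = 12

n = 12 works: 12² = 144, and 144 − 6 = 138 = 6·23.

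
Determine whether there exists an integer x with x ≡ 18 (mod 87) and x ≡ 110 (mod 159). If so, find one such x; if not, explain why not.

No, no such integer exists.

gcd(87, 159) = 3. If x ≡ 18 (mod 87) and x ≡ 110 (mod 159), then x ≡ 18 (mod 3) and x ≡ 110 (mod 3).
However 18 ≡ 0 and 110 ≡ 2 (mod 3), and 0 ≠ 2.
So no integer satisfies both congruences.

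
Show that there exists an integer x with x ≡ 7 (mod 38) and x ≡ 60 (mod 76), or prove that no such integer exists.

No such integer exists.

Both moduli are multiples of 38 = gcd(38, 76), so any solution would satisfy x ≡ 7 and x ≡ 60 modulo 38 simultaneously.
However 7 ≡ 7 and 60 ≡ 22 (mod 38), and 7 ≠ 22.
So no integer satisfies both congruences.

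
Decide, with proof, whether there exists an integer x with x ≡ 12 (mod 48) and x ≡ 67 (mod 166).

Reduce both congruences modulo 2, which divides 48 and 166: they say x ≡ 12 (mod 2) and x ≡ 67 (mod 2).
These are incompatible: 12 − 67 = -55 is not divisible by 2.
So no integer satisfies both congruences.

There is no such integer.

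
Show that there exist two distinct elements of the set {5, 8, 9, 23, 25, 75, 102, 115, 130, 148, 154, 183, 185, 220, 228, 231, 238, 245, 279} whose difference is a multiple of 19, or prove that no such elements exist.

Reduce each element modulo 19: 5↦5, 8↦8, 9↦9, 23↦4, 25↦6, 75↦18, 102↦7, 115↦1, 130↦16, 148↦15, 154↦2, 183↦12, 185↦14, 220↦11, 228↦0, 231↦3, 238↦10, 245↦17, 279↦13.
These 19 residues are pairwise different, hence no difference of two elements is divisible by 19.

No, no such pair exists.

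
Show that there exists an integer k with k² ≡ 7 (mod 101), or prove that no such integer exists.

Apply Euler's criterion with the prime 101: 7 is a quadratic residue iff 7^50 ≡ 1 (mod 101), and a non-residue iff it is ≡ −1.
Repeated squaring mod 101: 7^2 = 49 ≡ 49; 7^4 ≡ 49² = 2401 ≡ 78; 7^8 ≡ 78² = 6084 ≡ 24; 7^16 ≡ 24² = 576 ≡ 71; 7^32 ≡ 71² = 5041 ≡ 92.
Since 50 = 32 + 16 + 2, 7^50 ≡ 92 · 71 · 49; multiplying out mod 101: 92·71 = 6532 ≡ 68, then 68·49 = 3332 ≡ 100. Thus 7^50 ≡ 100 ≡ −1 (mod 101).
By Euler's criterion 7 is a quadratic non-residue mod 101: no k satisfies k² ≡ 7 (mod 101).

There is no such integer.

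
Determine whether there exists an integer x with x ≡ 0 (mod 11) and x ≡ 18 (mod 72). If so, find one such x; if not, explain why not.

The moduli 11 and 72 are coprime, so by the Chinese Remainder Theorem a unique solution modulo 792 exists.
Any solution of the first congruence is x = 0 + 11t; substituting into the second, 11t ≡ 18 − 0 ≡ 18 (mod 72).
Note 11·59 = 649 ≡ 1 (mod 72) (as 649 − 1 = 9·72), so 11⁻¹ ≡ 59.
Multiplying by 59: t ≡ 59·18 = 1062 ≡ 54 (mod 72).
Taking t = 54 gives x = 0 + 11·54 = 594.
Verify: 594 = 54·11 + 0 and 594 = 8·72 + 18. ✓

x = 594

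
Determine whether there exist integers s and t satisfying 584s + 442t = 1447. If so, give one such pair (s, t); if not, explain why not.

Any value of 584s + 442t is a multiple of gcd(584, 442) = 2.
But 1447 = 2·723 + 1, so 2 ∤ 1447.
Hence no integers s, t satisfy the equation.

There are no such integers.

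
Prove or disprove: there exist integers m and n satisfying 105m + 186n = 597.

gcd(105, 186) = 3, and 3 divides 597, so integer solutions exist.
Dividing through by 3 reduces the equation to 35m + 62n = 199.
Run the Euclidean algorithm on 62 and 35: 62 = 1·35 + 27, 35 = 1·27 + 8, 27 = 3·8 + 3, 8 = 2·3 + 2, 3 = 1·2 + 1, 2 = 2·1 + 0.
Working back up the chain: 1 = 3 − 1·2 = 3 − (8 − 2·3) = −8 + 3·3 = −8 + 3·(27 − 3·8) = 3·27 − 10·8 = 3·27 − 10·(35 − 1·27) = −10·35 + 13·27 = −10·35 + 13·(62 − 1·35) = 13·62 − 23·35. So 35·(-23) + 62·13 = 1.
Multiplying through by 199: m = (-23)·199 = -4577, n = 13·199 = 2587 is a solution.
Adding 74·62 to m and subtracting 74·35 from n gives the tidier solution (11, -3).
Check: 105·11 + 186·(-3) = 1155 − 558 = 597. ✓

m = 11, n = -3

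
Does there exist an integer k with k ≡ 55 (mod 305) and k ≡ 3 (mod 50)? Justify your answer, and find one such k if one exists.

No, no such integer exists.

Both moduli are multiples of 5 = gcd(305, 50), so any solution would satisfy k ≡ 55 and k ≡ 3 modulo 5 simultaneously.
These are incompatible: 55 − 3 = 52 is not divisible by 5.
Hence the system has no solution.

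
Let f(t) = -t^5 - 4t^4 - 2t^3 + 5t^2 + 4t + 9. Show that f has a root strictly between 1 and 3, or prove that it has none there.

Yes, f has a root in the interval.

f(1) = 11 and f(3) = -555, which have opposite signs.
As a polynomial, f is continuous on every closed interval.
By the Intermediate Value Theorem f must vanish at some point of (1, 3).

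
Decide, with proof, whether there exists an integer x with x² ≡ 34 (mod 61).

x = 20

x = 20 works: 20² = 400, and 400 − 34 = 366 = 6·61.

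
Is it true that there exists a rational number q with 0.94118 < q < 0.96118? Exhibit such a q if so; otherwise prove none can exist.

q = 17/18

Look for a denominator N such that an integer falls strictly between N·0.94118 and N·0.96118. N = 18 works: 18·0.94118 = 16.94124 < 17 < 17.30124 = 18·0.96118.
Dividing back, 0.94118 < 17/18 < 0.96118, and 17/18 is rational.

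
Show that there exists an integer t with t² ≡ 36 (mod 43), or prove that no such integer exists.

t = 37

t = 37 works: 37² = 1369, and 1369 − 36 = 1333 = 31·43.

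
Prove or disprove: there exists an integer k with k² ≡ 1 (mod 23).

k = 22 works: 22² = 484, and 484 − 1 = 483 = 21·23.

k = 22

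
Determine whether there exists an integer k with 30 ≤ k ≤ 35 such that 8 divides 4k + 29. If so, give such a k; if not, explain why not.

For k = 30, 31, …, 35 the values of 4k + 29 modulo 8 are 5, 1, 5, 1, 5, 1 respectively.
Since 0 is absent from this list, 8 ∤ 4k + 29 for every k with 30 ≤ k ≤ 35.

No, no such integer k in that range exists.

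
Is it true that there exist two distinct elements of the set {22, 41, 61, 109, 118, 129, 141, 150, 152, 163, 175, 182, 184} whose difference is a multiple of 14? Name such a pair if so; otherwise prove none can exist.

No, no such pair exists.

Residues mod 14: 22↦8, 41↦13, 61↦5, 109↦11, 118↦6, 129↦3, 141↦1, 150↦10, 152↦12, 163↦9, 175↦7, 182↦0, 184↦2.
These 13 residues are pairwise different, hence no difference of two elements is divisible by 14.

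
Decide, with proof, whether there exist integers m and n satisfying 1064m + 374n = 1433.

Any value of 1064m + 374n is a multiple of gcd(1064, 374) = 2.
However 1433 leaves remainder 1 on division by 2.
Therefore 1064m + 374n = 1433 has no solution in integers.

There are no such integers.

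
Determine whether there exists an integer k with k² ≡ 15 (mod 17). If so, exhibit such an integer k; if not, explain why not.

k = 10 works: 10² = 100, and 100 − 15 = 85 = 5·17.

k = 10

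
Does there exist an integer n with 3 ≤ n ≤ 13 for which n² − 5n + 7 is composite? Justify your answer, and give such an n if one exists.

At n = 7: 7² − 5·7 + 7 = 21 = 3·7, which is composite.

n = 7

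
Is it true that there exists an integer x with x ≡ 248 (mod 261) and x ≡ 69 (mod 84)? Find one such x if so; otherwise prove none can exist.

gcd(261, 84) = 3. If x ≡ 248 (mod 261) and x ≡ 69 (mod 84), then x ≡ 248 (mod 3) and x ≡ 69 (mod 3).
However 248 ≡ 2 and 69 ≡ 0 (mod 3), and 2 ≠ 0.
So no integer satisfies both congruences.

No, no such integer exists.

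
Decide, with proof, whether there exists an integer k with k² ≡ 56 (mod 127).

Apply Euler's criterion with the prime 127: 56 is a quadratic residue iff 56^63 ≡ 1 (mod 127), and a non-residue iff it is ≡ −1.
Repeated squaring mod 127: 56^2 = 3136 ≡ 88; 56^4 ≡ 88² = 7744 ≡ 124; 56^8 ≡ 124² = 15376 ≡ 9; 56^16 ≡ 9² = 81 ≡ 81; 56^32 ≡ 81² = 6561 ≡ 84.
Since 63 = 32 + 16 + 8 + 4 + 2 + 1, 56^63 ≡ 84 · 81 · 9 · 124 · 88 · 56; multiplying out mod 127: 84·81 = 6804 ≡ 73, then 73·9 = 657 ≡ 22, then 22·124 = 2728 ≡ 61, then 61·88 = 5368 ≡ 34, then 34·56 = 1904 ≡ 126. Thus 56^63 ≡ 126 ≡ −1 (mod 127).
The value −1 means 56 is a non-residue modulo 127, so k² ≡ 56 (mod 127) is impossible.

No such integer exists.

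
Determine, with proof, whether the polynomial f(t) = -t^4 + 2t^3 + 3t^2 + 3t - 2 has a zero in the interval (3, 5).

f(3) = 7 and f(5) = -287, which have opposite signs.
As a polynomial, f is continuous on every closed interval.
By the Intermediate Value Theorem, f takes the value 0 somewhere in the open interval.

Yes, f has a root in the interval.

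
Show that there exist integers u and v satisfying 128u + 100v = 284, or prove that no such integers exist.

u = 3, v = -1

Every value of 128u + 100v is a multiple of gcd(128, 100) = 4; since 4 ∣ 284, solutions exist.
Dividing through by 4 reduces the equation to 32u + 25v = 71.
Run the Euclidean algorithm on 32 and 25: 32 = 1·25 + 7, 25 = 3·7 + 4, 7 = 1·4 + 3, 4 = 1·3 + 1, 3 = 3·1 + 0.
Back-substituting, 1 = 4 − 1·3 = 4 − (7 − 1·4) = −7 + 2·4 = −7 + 2·(25 − 3·7) = 2·25 − 7·7 = 2·25 − 7·(32 − 1·25) = −7·32 + 9·25; that is, 32·(-7) + 25·9 = 1.
Times 71: 32·(-497) + 25·639 = 71, so (-497, 639) solves it.
The general solution is u = -497 + 25k, v = 639 − 32k; taking k = 20 gives the smaller pair u = 3, v = -1.
Indeed 128·3 + 100·(-1) = 384 − 100 = 284.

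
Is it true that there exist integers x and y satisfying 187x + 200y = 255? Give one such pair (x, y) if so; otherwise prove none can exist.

187 and 200 are coprime, so 187x + 200y ranges over all of ℤ.
Dividing repeatedly: 200 = 1·187 + 13, 187 = 14·13 + 5, 13 = 2·5 + 3, 5 = 1·3 + 2, 3 = 1·2 + 1, 2 = 2·1 + 0.
Back-substituting, 1 = 3 − 1·2 = 3 − (5 − 1·3) = −5 + 2·3 = −5 + 2·(13 − 2·5) = 2·13 − 5·5 = 2·13 − 5·(187 − 14·13) = −5·187 + 72·13 = −5·187 + 72·(200 − 1·187) = 72·200 − 77·187; that is, 187·(-77) + 200·72 = 1.
Multiplying through by 255: x = (-77)·255 = -19635, y = 72·255 = 18360 is a solution.
Adding 99·200 to x and subtracting 99·187 from y gives the tidier solution (165, -153).
Check: 187·165 + 200·(-153) = 30855 − 30600 = 255. ✓

x = 165, y = -153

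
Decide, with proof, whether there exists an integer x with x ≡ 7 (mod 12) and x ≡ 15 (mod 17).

The moduli 12 and 17 are coprime, so by the Chinese Remainder Theorem a unique solution modulo 204 exists.
Any solution of the first congruence is x = 7 + 12t; substituting into the second, 12t ≡ 15 − 7 ≡ 8 (mod 17).
Invert 12 mod 17 by the Euclidean algorithm: 17 = 1·12 + 5, 12 = 2·5 + 2, 5 = 2·2 + 1, 2 = 2·1 + 0; back-substituting, 1 = 5 − 2·2 = 5 − 2·(12 − 2·5) = −2·12 + 5·5 = −2·12 + 5·(17 − 1·12) = 5·17 − 7·12. Hence 12·(-7) ≡ 1, so 12⁻¹ ≡ -7 ≡ 10 (mod 17).
Multiplying by 10: t ≡ 10·8 = 80 ≡ 12 (mod 17).
Taking t = 12 gives x = 7 + 12·12 = 151.
Verify: 151 = 12·12 + 7 and 151 = 8·17 + 15. ✓

x = 151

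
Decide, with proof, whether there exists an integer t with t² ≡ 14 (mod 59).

No, no such integer exists.

Apply Euler's criterion with the prime 59: 14 is a quadratic residue iff 14^29 ≡ 1 (mod 59), and a non-residue iff it is ≡ −1.
Squaring successively (mod 59): 14^2 = 196 ≡ 19; 14^4 ≡ 19² = 361 ≡ 7; 14^8 ≡ 7² = 49 ≡ 49; 14^16 ≡ 49² = 2401 ≡ 41.
Since 29 = 16 + 8 + 4 + 1, 14^29 ≡ 41 · 49 · 7 · 14; multiplying out mod 59: 41·49 = 2009 ≡ 3, then 3·7 = 21 ≡ 21, then 21·14 = 294 ≡ 58. Thus 14^29 ≡ 58 ≡ −1 (mod 59).
By Euler's criterion 14 is a quadratic non-residue mod 59: no t satisfies t² ≡ 14 (mod 59).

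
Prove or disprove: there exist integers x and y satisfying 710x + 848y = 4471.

No such integers exist.

Both 710 and 848 are divisible by gcd(710, 848) = 2, hence so is any combination 710x + 848y.
However 4471 leaves remainder 1 on division by 2.
Hence no integers x, y satisfy the equation.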